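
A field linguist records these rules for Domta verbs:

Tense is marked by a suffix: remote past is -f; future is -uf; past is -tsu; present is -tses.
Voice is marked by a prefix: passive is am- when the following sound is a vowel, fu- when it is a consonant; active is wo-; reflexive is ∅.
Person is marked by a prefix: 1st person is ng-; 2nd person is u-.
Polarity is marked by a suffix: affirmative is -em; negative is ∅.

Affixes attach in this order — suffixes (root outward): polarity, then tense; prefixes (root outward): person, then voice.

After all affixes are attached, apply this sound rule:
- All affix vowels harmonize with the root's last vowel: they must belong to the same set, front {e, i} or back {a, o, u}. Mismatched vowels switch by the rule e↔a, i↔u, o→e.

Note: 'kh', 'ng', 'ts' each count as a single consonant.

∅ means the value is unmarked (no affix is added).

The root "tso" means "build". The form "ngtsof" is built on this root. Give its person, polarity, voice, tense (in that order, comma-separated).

1st person, negative, reflexive, remote past

Segment: ng-tso-f.
person: ng- → 1st person.
polarity: ∅ → negative.
voice: ∅ → reflexive.
tense: -f → remote past.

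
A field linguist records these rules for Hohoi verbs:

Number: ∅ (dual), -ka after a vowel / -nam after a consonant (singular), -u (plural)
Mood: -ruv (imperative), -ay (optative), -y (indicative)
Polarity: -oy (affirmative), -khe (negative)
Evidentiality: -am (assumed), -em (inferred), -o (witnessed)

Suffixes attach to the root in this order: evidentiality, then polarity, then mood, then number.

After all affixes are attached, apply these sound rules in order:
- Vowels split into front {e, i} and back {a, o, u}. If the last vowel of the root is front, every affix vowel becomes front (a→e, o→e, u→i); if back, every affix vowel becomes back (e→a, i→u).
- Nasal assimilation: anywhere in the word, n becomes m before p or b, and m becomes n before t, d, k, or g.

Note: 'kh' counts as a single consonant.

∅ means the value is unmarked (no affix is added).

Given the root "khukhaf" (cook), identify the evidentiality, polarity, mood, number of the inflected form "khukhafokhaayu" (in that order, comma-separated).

witnessed, negative, optative, plural

Segment: khukhaf-o-khe-ay-u.
evidentiality: -o → witnessed.
polarity: -khe → negative.
mood: -ay → optative.
number: -u → plural.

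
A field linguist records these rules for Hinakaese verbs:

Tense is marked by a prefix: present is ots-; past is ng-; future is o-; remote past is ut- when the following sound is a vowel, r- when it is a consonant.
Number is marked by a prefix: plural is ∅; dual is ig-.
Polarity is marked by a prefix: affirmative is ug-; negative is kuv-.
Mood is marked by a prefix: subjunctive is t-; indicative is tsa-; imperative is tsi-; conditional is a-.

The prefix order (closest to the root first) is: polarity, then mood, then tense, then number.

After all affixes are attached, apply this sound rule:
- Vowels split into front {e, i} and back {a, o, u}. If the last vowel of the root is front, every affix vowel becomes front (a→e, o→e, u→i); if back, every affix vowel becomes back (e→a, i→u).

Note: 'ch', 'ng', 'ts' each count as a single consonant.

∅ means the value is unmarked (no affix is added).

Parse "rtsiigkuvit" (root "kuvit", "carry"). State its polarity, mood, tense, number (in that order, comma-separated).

Segment: r-tsi-ug-kuvit.
polarity: ug- → affirmative.
mood: tsi- → imperative.
tense: ut/r- → remote past.
number: ∅ → plural.

affirmative, imperative, remote past, plural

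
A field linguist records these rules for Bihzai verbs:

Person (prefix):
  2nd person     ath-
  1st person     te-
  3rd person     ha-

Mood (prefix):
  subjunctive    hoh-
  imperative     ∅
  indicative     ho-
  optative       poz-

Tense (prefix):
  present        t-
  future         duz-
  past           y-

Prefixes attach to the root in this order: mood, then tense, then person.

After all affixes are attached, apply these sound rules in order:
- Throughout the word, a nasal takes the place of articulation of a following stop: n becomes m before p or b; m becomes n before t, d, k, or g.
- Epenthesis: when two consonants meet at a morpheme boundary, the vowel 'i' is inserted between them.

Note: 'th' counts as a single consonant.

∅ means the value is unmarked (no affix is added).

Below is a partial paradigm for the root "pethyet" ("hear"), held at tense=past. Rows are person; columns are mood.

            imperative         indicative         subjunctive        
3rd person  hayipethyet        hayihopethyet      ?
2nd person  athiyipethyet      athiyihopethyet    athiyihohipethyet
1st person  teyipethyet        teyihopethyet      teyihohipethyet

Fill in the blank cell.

hayihohipethyet

Attach mood subjunctive hoh- → hohpethyet.
Attach tense past y- → yhohpethyet.
Attach person 3rd person ha- → hayhohpethyet.
Nasal assimilation: no change.
Apply epenthesis: hayhohpethyet → hayihohipethyet.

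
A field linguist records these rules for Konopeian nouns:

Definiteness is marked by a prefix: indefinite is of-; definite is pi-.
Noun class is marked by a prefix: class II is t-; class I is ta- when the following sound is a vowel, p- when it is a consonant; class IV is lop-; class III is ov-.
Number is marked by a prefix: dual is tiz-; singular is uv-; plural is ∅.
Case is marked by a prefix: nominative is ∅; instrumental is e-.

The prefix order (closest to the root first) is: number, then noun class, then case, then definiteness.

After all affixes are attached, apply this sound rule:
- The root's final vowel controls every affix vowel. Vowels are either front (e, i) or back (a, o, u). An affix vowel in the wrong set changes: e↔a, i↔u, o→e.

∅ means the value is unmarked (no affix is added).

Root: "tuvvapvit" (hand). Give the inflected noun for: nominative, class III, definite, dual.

Attach number dual tiz- → tiztuvvapvit.
Attach noun class class III ov- → ovtiztuvvapvit.
case = nominative: zero marking, form stays ovtiztuvvapvit.
Attach definiteness definite pi- → piovtiztuvvapvit.
Apply vowel harmony: piovtiztuvvapvit → pievtiztuvvapvit.

pievtiztuvvapvit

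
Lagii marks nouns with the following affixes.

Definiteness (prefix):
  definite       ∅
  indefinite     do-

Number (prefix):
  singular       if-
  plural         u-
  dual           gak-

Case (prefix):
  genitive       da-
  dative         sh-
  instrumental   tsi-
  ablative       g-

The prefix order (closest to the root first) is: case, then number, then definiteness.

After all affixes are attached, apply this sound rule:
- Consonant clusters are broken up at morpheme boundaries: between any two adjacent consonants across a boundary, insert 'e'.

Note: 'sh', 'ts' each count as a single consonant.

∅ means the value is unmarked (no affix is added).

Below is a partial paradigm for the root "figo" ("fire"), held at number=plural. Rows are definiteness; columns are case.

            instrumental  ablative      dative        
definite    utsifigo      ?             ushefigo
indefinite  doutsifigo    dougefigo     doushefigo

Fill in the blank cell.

ugefigo

Attach case ablative g- → gfigo.
Attach number plural u- → ugfigo.
definiteness = definite: zero marking, form stays ugfigo.
Apply epenthesis: ugfigo → ugefigo.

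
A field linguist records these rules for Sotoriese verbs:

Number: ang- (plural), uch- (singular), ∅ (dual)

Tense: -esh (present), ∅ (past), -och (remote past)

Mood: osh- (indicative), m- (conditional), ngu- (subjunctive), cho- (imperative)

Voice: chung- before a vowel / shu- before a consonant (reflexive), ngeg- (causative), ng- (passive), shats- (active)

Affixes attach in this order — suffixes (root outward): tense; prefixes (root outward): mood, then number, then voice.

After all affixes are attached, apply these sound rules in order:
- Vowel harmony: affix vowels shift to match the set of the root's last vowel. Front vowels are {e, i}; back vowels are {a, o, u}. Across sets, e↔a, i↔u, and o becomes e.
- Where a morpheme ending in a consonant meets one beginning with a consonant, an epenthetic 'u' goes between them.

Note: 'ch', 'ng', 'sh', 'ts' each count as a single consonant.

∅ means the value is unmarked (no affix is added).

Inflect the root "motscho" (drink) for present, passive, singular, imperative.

nguchuchomotschoash

Attach mood imperative cho- → chomotscho.
Attach number singular uch- → uchchomotscho.
Attach tense present -esh → uchchomotschoesh.
Attach voice passive ng- → nguchchomotschoesh.
Apply vowel harmony: nguchchomotschoesh → nguchchomotschoash.
Apply epenthesis: nguchchomotschoash → nguchuchomotschoash.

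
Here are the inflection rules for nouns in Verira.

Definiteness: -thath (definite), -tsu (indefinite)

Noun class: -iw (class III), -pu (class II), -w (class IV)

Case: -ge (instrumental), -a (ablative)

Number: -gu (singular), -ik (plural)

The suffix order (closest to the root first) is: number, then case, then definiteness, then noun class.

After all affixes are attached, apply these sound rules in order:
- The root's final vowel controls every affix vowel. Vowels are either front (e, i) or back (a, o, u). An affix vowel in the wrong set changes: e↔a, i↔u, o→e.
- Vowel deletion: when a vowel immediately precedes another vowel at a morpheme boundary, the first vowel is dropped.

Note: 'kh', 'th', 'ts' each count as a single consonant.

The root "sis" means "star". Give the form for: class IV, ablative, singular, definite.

sisgethethw

Attach number singular -gu → sisgu.
Attach case ablative -a → sisgua.
Attach definiteness definite -thath → sisguathath.
Attach noun class class IV -w → sisguathathw.
Apply vowel harmony: sisguathathw → sisgiethethw.
Apply vowel deletion: sisgiethethw → sisgethethw.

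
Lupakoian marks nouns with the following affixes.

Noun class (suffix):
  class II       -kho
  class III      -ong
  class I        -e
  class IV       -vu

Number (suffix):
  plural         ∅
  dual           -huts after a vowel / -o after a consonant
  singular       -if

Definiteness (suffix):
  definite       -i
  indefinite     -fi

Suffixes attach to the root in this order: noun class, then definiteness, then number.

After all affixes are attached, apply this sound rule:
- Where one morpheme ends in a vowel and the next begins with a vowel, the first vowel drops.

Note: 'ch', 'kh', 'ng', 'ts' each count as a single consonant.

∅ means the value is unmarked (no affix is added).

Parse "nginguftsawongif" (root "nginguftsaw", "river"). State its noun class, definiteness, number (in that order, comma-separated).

class III, definite, singular

Segment: nginguftsaw-ong-i-if.
noun class: -ong → class III.
definiteness: -i → definite.
number: -if → singular.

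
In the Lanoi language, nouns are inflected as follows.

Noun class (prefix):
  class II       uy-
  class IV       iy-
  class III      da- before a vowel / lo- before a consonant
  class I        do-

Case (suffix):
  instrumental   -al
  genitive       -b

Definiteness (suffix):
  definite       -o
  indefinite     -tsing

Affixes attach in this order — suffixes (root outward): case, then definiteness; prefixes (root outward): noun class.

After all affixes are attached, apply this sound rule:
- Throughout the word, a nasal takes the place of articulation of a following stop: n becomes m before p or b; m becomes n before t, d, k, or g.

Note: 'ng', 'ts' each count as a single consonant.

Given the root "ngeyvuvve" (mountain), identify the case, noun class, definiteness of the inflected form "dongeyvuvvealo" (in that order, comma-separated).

instrumental, class I, definite

Segment: do-ngeyvuvve-al-o.
case: -al → instrumental.
noun class: do- → class I.
definiteness: -o → definite.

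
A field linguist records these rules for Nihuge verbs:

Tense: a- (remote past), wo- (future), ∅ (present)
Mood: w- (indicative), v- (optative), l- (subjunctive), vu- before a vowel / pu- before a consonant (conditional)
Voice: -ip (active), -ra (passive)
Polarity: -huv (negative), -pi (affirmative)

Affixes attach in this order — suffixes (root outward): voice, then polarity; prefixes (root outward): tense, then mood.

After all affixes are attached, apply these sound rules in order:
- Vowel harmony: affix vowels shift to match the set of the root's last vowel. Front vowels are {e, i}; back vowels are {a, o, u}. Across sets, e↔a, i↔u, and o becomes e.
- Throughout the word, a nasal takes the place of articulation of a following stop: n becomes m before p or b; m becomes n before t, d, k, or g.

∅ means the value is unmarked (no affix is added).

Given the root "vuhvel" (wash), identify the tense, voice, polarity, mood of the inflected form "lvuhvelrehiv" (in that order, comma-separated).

Segment: l-vuhvel-ra-huv.
tense: ∅ → present.
voice: -ra → passive.
polarity: -huv → negative.
mood: l- → subjunctive.

present, passive, negative, subjunctive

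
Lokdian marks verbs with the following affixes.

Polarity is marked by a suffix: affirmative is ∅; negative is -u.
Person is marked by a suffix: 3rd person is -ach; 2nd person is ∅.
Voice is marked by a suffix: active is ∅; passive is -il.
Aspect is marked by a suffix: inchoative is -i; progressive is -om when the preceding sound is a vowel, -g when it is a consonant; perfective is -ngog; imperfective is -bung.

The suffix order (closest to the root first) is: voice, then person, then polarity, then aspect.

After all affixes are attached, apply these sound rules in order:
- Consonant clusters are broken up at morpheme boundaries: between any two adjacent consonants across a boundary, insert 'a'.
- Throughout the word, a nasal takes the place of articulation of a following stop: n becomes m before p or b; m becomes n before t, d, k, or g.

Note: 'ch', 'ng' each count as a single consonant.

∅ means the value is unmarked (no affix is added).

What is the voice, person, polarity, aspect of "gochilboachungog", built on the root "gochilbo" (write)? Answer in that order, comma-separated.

Segment: gochilbo-ach-u-ngog.
voice: ∅ → active.
person: -ach → 3rd person.
polarity: -u → negative.
aspect: -ngog → perfective.

active, 3rd person, negative, perfective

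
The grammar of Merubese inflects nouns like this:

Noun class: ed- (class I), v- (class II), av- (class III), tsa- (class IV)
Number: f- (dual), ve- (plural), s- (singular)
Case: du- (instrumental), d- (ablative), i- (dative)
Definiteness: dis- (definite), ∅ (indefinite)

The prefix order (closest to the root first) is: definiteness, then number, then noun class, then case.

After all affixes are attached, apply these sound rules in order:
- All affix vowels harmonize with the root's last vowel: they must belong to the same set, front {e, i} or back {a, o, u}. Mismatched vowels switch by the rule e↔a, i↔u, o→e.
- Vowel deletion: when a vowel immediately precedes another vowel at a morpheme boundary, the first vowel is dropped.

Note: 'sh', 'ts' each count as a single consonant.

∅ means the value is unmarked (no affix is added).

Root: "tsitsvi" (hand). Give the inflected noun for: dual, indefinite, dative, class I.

definiteness = indefinite: zero marking, form stays tsitsvi.
Attach number dual f- → ftsitsvi.
Attach noun class class I ed- → edftsitsvi.
Attach case dative i- → iedftsitsvi.
Vowel harmony: no change.
Apply vowel deletion: iedftsitsvi → edftsitsvi.

edftsitsvi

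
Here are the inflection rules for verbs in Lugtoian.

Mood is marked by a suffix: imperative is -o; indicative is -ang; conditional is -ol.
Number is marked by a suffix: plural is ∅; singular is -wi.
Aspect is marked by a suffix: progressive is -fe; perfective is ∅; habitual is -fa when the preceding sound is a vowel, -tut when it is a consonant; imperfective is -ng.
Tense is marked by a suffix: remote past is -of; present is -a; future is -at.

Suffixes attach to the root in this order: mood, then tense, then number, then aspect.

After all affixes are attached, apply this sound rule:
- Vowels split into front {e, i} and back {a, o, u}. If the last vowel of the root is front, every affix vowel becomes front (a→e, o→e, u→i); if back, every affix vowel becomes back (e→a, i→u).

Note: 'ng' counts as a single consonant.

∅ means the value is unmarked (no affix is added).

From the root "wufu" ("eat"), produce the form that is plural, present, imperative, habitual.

Attach mood imperative -o → wufuo.
Attach tense present -a → wufuoa.
number = plural: zero marking, form stays wufuoa.
Attach aspect habitual -fa (after vowel 'a') → wufuoafa.
Vowel harmony: no change.

wufuoafa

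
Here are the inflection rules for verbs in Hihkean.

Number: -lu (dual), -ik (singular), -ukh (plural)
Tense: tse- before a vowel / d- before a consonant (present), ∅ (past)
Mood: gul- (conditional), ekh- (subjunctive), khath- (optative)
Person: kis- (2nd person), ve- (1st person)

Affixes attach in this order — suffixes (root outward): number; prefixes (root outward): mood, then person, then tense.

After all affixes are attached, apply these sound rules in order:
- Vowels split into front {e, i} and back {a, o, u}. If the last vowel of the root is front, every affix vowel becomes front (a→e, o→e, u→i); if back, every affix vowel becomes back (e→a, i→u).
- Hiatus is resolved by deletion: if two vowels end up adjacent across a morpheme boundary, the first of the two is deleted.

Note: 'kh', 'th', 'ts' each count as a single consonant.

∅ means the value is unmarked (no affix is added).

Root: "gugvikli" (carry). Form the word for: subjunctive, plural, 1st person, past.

vekhgugviklikh

Attach mood subjunctive ekh- → ekhgugvikli.
Attach number plural -ukh → ekhgugvikliukh.
Attach person 1st person ve- → veekhgugvikliukh.
tense = past: zero marking, form stays veekhgugvikliukh.
Apply vowel harmony: veekhgugvikliukh → veekhgugvikliikh.
Apply vowel deletion: veekhgugvikliikh → vekhgugviklikh.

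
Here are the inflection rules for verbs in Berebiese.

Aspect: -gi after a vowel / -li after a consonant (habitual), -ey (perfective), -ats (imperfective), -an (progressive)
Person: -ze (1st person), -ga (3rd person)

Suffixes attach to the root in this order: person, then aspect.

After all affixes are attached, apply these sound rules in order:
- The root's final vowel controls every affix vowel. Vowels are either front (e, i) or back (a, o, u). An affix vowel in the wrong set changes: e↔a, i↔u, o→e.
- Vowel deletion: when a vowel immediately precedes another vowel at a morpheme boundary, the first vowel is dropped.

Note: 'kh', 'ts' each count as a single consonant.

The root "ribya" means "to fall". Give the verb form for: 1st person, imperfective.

ribyazats

Attach person 1st person -ze → ribyaze.
Attach aspect imperfective -ats → ribyazeats.
Apply vowel harmony: ribyazeats → ribyazaats.
Apply vowel deletion: ribyazaats → ribyazats.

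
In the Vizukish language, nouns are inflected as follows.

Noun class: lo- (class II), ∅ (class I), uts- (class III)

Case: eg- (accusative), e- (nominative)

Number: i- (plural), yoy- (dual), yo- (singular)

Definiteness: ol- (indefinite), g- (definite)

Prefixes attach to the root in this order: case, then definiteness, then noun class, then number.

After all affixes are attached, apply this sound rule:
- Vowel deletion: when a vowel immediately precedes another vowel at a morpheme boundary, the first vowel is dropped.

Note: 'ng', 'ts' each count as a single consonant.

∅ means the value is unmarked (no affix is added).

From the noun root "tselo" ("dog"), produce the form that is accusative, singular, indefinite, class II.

Attach case accusative eg- → egtselo.
Attach definiteness indefinite ol- → olegtselo.
Attach noun class class II lo- → loolegtselo.
Attach number singular yo- → yoloolegtselo.
Apply vowel deletion: yoloolegtselo → yololegtselo.

yololegtselo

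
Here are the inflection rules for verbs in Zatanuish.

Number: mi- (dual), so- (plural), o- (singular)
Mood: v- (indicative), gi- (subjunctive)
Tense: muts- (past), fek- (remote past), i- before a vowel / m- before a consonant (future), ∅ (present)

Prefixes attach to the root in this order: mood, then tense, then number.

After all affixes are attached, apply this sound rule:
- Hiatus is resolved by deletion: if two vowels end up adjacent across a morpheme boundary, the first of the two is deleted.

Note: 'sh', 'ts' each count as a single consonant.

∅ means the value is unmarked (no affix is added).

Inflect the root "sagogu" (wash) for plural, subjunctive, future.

somgisagogu

Attach mood subjunctive gi- → gisagogu.
Attach tense future m- (before consonant 'g') → mgisagogu.
Attach number plural so- → somgisagogu.
Vowel deletion: no change.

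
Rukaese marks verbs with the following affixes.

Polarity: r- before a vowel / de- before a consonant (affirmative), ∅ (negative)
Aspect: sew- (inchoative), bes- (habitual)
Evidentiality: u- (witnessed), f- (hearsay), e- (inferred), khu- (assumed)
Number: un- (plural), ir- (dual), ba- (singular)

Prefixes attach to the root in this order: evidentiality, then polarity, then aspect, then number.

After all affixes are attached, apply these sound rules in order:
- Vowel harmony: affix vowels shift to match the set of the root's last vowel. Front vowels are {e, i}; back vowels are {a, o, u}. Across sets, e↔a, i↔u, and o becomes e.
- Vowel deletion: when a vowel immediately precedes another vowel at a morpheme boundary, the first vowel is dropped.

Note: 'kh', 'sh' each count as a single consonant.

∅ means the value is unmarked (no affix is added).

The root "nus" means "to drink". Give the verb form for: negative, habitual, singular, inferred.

Attach evidentiality inferred e- → enus.
polarity = negative: zero marking, form stays enus.
Attach aspect habitual bes- → besenus.
Attach number singular ba- → babesenus.
Apply vowel harmony: babesenus → babasanus.
Vowel deletion: no change.

babasanus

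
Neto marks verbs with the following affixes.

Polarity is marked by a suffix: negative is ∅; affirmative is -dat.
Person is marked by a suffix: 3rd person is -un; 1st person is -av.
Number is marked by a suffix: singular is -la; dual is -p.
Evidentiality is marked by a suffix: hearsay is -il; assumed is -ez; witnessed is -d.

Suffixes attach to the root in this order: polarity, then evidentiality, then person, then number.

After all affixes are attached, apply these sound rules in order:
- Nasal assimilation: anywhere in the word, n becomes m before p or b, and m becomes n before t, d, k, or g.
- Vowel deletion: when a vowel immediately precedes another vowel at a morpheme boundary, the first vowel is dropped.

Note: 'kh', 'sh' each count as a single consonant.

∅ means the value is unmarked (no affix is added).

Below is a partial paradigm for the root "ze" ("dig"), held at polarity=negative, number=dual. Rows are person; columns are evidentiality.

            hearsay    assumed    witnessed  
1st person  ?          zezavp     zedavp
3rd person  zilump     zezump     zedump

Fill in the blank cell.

zilavp

polarity = negative: zero marking, form stays ze.
Attach evidentiality hearsay -il → zeil.
Attach person 1st person -av → zeilav.
Attach number dual -p → zeilavp.
Nasal assimilation: no change.
Apply vowel deletion: zeilavp → zilavp.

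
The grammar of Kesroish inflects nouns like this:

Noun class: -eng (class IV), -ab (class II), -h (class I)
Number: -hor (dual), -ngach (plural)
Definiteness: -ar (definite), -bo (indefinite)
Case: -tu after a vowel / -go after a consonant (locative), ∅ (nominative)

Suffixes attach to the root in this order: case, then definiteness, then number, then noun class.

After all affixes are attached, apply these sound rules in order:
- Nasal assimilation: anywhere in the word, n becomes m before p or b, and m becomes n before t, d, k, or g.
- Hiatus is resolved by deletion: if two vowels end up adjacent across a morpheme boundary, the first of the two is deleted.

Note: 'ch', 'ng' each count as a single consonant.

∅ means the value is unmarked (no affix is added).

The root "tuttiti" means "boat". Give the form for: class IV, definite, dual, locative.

tuttititarhoreng

Attach case locative -tu (after vowel 'i') → tuttititu.
Attach definiteness definite -ar → tuttitituar.
Attach number dual -hor → tuttitituarhor.
Attach noun class class IV -eng → tuttitituarhoreng.
Nasal assimilation: no change.
Apply vowel deletion: tuttitituarhoreng → tuttititarhoreng.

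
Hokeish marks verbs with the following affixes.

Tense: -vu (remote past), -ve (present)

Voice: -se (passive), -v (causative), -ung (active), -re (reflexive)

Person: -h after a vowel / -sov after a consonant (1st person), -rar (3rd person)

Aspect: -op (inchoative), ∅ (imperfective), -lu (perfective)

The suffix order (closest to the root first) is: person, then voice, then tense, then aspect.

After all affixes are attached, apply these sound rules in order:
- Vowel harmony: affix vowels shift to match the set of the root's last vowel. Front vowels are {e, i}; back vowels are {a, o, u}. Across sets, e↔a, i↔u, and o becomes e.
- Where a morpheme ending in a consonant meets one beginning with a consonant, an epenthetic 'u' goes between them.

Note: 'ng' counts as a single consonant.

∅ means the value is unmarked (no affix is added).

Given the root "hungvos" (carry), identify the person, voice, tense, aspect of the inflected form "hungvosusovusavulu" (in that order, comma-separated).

1st person, passive, remote past, perfective

Segment: hungvos-sov-se-vu-lu.
person: -h/sov → 1st person.
voice: -se → passive.
tense: -vu → remote past.
aspect: -lu → perfective.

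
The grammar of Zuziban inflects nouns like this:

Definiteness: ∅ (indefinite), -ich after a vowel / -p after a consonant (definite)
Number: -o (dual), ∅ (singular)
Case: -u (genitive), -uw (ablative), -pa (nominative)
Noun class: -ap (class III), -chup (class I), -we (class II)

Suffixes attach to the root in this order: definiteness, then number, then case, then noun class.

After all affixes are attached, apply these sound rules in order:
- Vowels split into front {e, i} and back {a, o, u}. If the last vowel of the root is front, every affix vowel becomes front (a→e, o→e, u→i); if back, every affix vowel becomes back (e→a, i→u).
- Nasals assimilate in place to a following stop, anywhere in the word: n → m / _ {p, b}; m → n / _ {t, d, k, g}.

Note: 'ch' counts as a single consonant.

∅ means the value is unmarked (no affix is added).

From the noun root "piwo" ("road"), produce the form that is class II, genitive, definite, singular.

Attach definiteness definite -ich (after vowel 'o') → piwoich.
number = singular: zero marking, form stays piwoich.
Attach case genitive -u → piwoichu.
Attach noun class class II -we → piwoichuwe.
Apply vowel harmony: piwoichuwe → piwouchuwa.
Nasal assimilation: no change.

piwouchuwa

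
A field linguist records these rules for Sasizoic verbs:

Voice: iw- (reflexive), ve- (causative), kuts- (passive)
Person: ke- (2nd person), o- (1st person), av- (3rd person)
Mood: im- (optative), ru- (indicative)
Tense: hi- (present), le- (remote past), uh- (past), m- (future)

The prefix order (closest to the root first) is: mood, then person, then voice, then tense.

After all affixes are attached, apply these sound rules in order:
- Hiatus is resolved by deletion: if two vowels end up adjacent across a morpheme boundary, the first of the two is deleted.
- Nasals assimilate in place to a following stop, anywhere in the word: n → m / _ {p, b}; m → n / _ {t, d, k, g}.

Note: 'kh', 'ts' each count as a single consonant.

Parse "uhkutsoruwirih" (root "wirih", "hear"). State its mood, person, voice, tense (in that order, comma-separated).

indicative, 1st person, passive, past

Segment: uh-kuts-o-ru-wirih.
mood: ru- → indicative.
person: o- → 1st person.
voice: kuts- → passive.
tense: uh- → past.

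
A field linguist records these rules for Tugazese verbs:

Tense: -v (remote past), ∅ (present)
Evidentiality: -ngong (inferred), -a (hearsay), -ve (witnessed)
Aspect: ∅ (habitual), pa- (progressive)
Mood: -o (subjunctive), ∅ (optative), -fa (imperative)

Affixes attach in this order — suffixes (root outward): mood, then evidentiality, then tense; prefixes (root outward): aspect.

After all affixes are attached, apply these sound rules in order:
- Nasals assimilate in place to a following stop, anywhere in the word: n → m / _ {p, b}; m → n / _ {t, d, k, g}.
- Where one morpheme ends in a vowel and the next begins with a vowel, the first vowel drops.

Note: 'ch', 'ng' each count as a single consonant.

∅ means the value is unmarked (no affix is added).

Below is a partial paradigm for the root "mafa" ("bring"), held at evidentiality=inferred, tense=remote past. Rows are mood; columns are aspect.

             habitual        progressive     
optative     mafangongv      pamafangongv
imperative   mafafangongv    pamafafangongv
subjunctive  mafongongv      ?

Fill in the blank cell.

pamafongongv

Attach mood subjunctive -o → mafao.
Attach evidentiality inferred -ngong → mafaongong.
Attach tense remote past -v → mafaongongv.
Attach aspect progressive pa- → pamafaongongv.
Nasal assimilation: no change.
Apply vowel deletion: pamafaongongv → pamafongongv.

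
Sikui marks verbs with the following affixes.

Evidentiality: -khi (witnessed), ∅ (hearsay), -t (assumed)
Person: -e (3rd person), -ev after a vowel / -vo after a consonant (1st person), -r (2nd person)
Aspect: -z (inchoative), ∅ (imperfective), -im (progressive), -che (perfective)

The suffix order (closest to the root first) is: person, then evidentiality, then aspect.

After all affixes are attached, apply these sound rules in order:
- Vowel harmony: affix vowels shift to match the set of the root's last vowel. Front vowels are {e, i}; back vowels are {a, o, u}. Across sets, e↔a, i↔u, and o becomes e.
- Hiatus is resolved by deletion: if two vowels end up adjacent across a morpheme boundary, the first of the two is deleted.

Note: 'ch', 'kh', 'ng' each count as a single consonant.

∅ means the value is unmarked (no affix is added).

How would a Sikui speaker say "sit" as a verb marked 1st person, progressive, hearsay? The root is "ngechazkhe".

Attach person 1st person -ev (after vowel 'e') → ngechazkheev.
evidentiality = hearsay: zero marking, form stays ngechazkheev.
Attach aspect progressive -im → ngechazkheevim.
Vowel harmony: no change.
Apply vowel deletion: ngechazkheevim → ngechazkhevim.

ngechazkhevim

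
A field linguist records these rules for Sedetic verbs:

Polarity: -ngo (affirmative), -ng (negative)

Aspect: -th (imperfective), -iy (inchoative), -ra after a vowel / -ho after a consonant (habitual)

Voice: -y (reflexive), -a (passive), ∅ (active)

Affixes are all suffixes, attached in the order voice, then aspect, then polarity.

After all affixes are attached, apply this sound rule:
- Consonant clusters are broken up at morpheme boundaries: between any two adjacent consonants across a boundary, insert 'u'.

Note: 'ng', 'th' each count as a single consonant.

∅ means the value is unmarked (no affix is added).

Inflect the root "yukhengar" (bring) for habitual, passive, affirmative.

yukhengararango

Attach voice passive -a → yukhengara.
Attach aspect habitual -ra (after vowel 'a') → yukhengarara.
Attach polarity affirmative -ngo → yukhengararango.
Epenthesis: no change.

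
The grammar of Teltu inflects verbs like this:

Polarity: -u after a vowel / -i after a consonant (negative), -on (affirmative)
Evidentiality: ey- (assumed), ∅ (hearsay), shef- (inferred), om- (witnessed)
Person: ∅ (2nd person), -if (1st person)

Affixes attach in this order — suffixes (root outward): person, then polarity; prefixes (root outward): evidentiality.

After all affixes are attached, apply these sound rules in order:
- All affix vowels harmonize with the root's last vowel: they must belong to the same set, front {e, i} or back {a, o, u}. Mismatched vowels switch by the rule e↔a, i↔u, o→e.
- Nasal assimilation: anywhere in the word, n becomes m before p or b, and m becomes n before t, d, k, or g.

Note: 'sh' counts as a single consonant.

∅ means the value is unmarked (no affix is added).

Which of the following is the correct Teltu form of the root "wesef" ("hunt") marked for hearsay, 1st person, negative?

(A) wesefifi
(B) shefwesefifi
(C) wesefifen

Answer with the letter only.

A

Attach person 1st person -if → wesefif.
Attach polarity negative -i (after consonant 'f') → wesefifi.
evidentiality = hearsay: zero marking, form stays wesefifi.
Vowel harmony: no change.
Nasal assimilation: no change.
So the correct form is wesefifi, option (A).
(B) shefwesefifi is wrong: it uses inferred instead of hearsay for evidentiality.
(C) wesefifen is wrong: it uses affirmative instead of negative for polarity.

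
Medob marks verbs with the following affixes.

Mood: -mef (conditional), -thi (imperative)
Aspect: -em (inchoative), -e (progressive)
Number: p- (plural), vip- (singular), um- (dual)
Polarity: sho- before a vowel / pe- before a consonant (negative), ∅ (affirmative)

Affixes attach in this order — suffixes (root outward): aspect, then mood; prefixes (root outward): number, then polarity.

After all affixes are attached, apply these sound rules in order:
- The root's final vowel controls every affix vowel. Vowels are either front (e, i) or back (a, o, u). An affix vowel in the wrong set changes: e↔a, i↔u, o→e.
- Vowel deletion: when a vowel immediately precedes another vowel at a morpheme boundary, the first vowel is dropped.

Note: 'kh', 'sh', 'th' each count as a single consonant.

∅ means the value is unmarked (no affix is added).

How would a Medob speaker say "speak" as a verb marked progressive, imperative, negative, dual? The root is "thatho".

shumthathathu

Attach number dual um- → umthatho.
Attach polarity negative sho- (before vowel 'u') → shoumthatho.
Attach aspect progressive -e → shoumthathoe.
Attach mood imperative -thi → shoumthathoethi.
Apply vowel harmony: shoumthathoethi → shoumthathoathu.
Apply vowel deletion: shoumthathoathu → shumthathathu.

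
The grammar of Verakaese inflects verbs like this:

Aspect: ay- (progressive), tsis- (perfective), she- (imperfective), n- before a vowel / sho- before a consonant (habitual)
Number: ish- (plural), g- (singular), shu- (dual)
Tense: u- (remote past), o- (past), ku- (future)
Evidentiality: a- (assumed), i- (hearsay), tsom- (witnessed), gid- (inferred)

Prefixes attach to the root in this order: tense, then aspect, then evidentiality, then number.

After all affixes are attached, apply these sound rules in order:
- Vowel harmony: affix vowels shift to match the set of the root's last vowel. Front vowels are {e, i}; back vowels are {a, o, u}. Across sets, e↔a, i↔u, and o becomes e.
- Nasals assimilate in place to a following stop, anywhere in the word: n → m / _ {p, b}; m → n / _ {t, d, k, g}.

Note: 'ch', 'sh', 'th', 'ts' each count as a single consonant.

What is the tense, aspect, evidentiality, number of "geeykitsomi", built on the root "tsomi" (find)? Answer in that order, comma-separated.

Segment: g-a-ay-ku-tsomi.
tense: ku- → future.
aspect: ay- → progressive.
evidentiality: a- → assumed.
number: g- → singular.

future, progressive, assumed, singular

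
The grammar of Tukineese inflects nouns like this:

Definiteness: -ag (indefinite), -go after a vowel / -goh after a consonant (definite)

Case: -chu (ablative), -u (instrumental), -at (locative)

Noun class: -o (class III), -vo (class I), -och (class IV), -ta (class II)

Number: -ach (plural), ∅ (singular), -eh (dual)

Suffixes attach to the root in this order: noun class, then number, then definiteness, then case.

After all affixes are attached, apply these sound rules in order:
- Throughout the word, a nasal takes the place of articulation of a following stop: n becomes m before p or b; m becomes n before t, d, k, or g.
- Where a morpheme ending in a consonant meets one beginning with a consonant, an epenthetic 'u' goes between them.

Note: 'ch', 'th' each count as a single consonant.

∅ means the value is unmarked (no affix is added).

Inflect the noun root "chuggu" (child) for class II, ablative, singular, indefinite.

chuggutaaguchu

Attach noun class class II -ta → chugguta.
number = singular: zero marking, form stays chugguta.
Attach definiteness indefinite -ag → chuggutaag.
Attach case ablative -chu → chuggutaagchu.
Nasal assimilation: no change.
Apply epenthesis: chuggutaagchu → chuggutaaguchu.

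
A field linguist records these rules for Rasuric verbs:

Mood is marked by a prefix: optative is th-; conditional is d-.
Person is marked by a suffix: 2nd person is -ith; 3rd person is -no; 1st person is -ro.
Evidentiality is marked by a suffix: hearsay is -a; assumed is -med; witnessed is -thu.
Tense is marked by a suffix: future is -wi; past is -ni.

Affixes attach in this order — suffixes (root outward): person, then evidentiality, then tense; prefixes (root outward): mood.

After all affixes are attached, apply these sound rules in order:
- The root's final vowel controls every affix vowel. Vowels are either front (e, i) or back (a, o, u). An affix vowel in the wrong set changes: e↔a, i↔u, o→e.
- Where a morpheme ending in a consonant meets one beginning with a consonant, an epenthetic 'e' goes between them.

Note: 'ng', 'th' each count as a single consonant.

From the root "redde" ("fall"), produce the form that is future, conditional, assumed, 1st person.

deredderemedewi

Attach mood conditional d- → dredde.
Attach person 1st person -ro → dreddero.
Attach evidentiality assumed -med → dredderomed.
Attach tense future -wi → dredderomedwi.
Apply vowel harmony: dredderomedwi → dredderemedwi.
Apply epenthesis: dredderemedwi → deredderemedewi.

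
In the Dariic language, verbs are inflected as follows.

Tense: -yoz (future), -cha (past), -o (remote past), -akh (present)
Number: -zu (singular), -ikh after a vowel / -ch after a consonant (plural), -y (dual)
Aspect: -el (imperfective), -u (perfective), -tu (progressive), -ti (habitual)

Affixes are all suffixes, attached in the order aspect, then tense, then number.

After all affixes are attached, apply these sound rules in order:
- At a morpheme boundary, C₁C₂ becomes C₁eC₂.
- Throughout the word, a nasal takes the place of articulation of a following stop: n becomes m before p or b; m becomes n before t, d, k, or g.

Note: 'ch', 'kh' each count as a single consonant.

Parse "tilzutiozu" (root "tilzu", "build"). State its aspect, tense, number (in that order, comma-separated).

Segment: tilzu-ti-o-zu.
aspect: -ti → habitual.
tense: -o → remote past.
number: -zu → singular.

habitual, remote past, singular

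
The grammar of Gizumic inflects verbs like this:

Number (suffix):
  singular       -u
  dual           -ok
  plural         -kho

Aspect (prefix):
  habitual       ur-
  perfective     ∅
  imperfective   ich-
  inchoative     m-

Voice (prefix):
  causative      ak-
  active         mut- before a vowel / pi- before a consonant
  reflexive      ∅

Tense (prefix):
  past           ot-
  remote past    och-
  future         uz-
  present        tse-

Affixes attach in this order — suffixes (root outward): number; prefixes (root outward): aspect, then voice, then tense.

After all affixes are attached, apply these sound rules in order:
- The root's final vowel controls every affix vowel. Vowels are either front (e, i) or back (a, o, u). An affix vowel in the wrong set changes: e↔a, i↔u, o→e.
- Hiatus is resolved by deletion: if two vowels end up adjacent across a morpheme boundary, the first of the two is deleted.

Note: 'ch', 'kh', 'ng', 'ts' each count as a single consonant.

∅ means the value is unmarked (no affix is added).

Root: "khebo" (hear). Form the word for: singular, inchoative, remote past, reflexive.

ochmkhebu

Attach aspect inchoative m- → mkhebo.
Attach number singular -u → mkhebou.
voice = reflexive: zero marking, form stays mkhebou.
Attach tense remote past och- → ochmkhebou.
Vowel harmony: no change.
Apply vowel deletion: ochmkhebou → ochmkhebu.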